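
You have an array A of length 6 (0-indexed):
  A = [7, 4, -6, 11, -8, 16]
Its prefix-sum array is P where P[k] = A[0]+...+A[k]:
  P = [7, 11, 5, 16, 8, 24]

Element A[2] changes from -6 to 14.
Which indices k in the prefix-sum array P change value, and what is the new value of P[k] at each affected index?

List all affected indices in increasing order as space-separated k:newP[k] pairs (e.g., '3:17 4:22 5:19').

P[k] = A[0] + ... + A[k]
P[k] includes A[2] iff k >= 2
Affected indices: 2, 3, ..., 5; delta = 20
  P[2]: 5 + 20 = 25
  P[3]: 16 + 20 = 36
  P[4]: 8 + 20 = 28
  P[5]: 24 + 20 = 44

Answer: 2:25 3:36 4:28 5:44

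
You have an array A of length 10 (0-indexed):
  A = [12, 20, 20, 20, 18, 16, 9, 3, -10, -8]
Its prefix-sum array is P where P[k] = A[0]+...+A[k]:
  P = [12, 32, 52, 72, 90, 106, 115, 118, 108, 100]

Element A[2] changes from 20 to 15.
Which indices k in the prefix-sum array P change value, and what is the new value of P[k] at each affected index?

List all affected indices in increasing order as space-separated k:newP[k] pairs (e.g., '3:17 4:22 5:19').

Answer: 2:47 3:67 4:85 5:101 6:110 7:113 8:103 9:95

Derivation:
P[k] = A[0] + ... + A[k]
P[k] includes A[2] iff k >= 2
Affected indices: 2, 3, ..., 9; delta = -5
  P[2]: 52 + -5 = 47
  P[3]: 72 + -5 = 67
  P[4]: 90 + -5 = 85
  P[5]: 106 + -5 = 101
  P[6]: 115 + -5 = 110
  P[7]: 118 + -5 = 113
  P[8]: 108 + -5 = 103
  P[9]: 100 + -5 = 95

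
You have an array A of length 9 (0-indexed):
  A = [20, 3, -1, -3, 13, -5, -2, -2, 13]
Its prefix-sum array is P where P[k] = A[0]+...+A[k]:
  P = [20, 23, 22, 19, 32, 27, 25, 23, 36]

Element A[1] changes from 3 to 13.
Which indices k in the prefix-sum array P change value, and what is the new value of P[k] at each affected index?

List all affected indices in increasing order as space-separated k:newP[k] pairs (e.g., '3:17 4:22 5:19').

P[k] = A[0] + ... + A[k]
P[k] includes A[1] iff k >= 1
Affected indices: 1, 2, ..., 8; delta = 10
  P[1]: 23 + 10 = 33
  P[2]: 22 + 10 = 32
  P[3]: 19 + 10 = 29
  P[4]: 32 + 10 = 42
  P[5]: 27 + 10 = 37
  P[6]: 25 + 10 = 35
  P[7]: 23 + 10 = 33
  P[8]: 36 + 10 = 46

Answer: 1:33 2:32 3:29 4:42 5:37 6:35 7:33 8:46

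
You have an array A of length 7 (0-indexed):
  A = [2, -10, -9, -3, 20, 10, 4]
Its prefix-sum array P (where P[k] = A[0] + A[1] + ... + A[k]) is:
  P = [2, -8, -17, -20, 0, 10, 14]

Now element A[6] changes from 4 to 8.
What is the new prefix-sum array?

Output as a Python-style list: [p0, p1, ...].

Change: A[6] 4 -> 8, delta = 4
P[k] for k < 6: unchanged (A[6] not included)
P[k] for k >= 6: shift by delta = 4
  P[0] = 2 + 0 = 2
  P[1] = -8 + 0 = -8
  P[2] = -17 + 0 = -17
  P[3] = -20 + 0 = -20
  P[4] = 0 + 0 = 0
  P[5] = 10 + 0 = 10
  P[6] = 14 + 4 = 18

Answer: [2, -8, -17, -20, 0, 10, 18]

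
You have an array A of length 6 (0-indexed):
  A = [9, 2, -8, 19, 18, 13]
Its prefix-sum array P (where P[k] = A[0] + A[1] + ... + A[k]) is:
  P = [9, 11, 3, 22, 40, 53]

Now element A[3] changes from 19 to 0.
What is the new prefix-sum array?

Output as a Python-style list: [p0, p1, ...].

Answer: [9, 11, 3, 3, 21, 34]

Derivation:
Change: A[3] 19 -> 0, delta = -19
P[k] for k < 3: unchanged (A[3] not included)
P[k] for k >= 3: shift by delta = -19
  P[0] = 9 + 0 = 9
  P[1] = 11 + 0 = 11
  P[2] = 3 + 0 = 3
  P[3] = 22 + -19 = 3
  P[4] = 40 + -19 = 21
  P[5] = 53 + -19 = 34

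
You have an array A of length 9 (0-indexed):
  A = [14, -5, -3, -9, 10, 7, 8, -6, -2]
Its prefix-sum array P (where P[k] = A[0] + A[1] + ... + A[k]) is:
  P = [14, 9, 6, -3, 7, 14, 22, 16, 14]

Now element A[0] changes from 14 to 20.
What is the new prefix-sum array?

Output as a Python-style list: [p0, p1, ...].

Change: A[0] 14 -> 20, delta = 6
P[k] for k < 0: unchanged (A[0] not included)
P[k] for k >= 0: shift by delta = 6
  P[0] = 14 + 6 = 20
  P[1] = 9 + 6 = 15
  P[2] = 6 + 6 = 12
  P[3] = -3 + 6 = 3
  P[4] = 7 + 6 = 13
  P[5] = 14 + 6 = 20
  P[6] = 22 + 6 = 28
  P[7] = 16 + 6 = 22
  P[8] = 14 + 6 = 20

Answer: [20, 15, 12, 3, 13, 20, 28, 22, 20]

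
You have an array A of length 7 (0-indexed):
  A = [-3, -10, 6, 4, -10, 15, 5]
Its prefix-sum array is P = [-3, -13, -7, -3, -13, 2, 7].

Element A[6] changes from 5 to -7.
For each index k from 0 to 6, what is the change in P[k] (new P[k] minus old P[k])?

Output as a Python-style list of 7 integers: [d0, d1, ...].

Element change: A[6] 5 -> -7, delta = -12
For k < 6: P[k] unchanged, delta_P[k] = 0
For k >= 6: P[k] shifts by exactly -12
Delta array: [0, 0, 0, 0, 0, 0, -12]

Answer: [0, 0, 0, 0, 0, 0, -12]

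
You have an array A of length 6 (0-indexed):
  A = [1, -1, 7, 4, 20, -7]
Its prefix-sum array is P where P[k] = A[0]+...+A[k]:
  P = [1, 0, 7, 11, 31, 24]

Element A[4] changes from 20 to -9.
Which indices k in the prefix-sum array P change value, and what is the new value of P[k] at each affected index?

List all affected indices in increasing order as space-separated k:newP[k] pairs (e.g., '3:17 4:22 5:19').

P[k] = A[0] + ... + A[k]
P[k] includes A[4] iff k >= 4
Affected indices: 4, 5, ..., 5; delta = -29
  P[4]: 31 + -29 = 2
  P[5]: 24 + -29 = -5

Answer: 4:2 5:-5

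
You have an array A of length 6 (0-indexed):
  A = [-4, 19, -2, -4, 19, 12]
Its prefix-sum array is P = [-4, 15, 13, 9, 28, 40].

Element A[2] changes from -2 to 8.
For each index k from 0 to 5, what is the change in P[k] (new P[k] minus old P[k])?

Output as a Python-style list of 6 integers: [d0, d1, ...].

Answer: [0, 0, 10, 10, 10, 10]

Derivation:
Element change: A[2] -2 -> 8, delta = 10
For k < 2: P[k] unchanged, delta_P[k] = 0
For k >= 2: P[k] shifts by exactly 10
Delta array: [0, 0, 10, 10, 10, 10]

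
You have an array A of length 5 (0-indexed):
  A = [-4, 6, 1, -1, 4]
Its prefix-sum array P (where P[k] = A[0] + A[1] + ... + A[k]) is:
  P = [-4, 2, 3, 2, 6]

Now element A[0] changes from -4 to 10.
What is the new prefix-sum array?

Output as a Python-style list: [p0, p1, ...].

Change: A[0] -4 -> 10, delta = 14
P[k] for k < 0: unchanged (A[0] not included)
P[k] for k >= 0: shift by delta = 14
  P[0] = -4 + 14 = 10
  P[1] = 2 + 14 = 16
  P[2] = 3 + 14 = 17
  P[3] = 2 + 14 = 16
  P[4] = 6 + 14 = 20

Answer: [10, 16, 17, 16, 20]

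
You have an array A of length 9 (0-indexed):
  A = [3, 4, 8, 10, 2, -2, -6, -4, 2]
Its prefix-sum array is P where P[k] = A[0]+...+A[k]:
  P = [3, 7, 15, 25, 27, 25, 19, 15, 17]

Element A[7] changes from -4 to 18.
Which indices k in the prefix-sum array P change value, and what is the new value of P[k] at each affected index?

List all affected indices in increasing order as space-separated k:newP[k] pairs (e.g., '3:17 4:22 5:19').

P[k] = A[0] + ... + A[k]
P[k] includes A[7] iff k >= 7
Affected indices: 7, 8, ..., 8; delta = 22
  P[7]: 15 + 22 = 37
  P[8]: 17 + 22 = 39

Answer: 7:37 8:39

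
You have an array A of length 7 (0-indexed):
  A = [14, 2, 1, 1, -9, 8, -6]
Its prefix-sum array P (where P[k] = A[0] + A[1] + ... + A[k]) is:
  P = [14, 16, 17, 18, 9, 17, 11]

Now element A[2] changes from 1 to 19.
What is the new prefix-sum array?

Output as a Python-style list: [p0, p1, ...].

Answer: [14, 16, 35, 36, 27, 35, 29]

Derivation:
Change: A[2] 1 -> 19, delta = 18
P[k] for k < 2: unchanged (A[2] not included)
P[k] for k >= 2: shift by delta = 18
  P[0] = 14 + 0 = 14
  P[1] = 16 + 0 = 16
  P[2] = 17 + 18 = 35
  P[3] = 18 + 18 = 36
  P[4] = 9 + 18 = 27
  P[5] = 17 + 18 = 35
  P[6] = 11 + 18 = 29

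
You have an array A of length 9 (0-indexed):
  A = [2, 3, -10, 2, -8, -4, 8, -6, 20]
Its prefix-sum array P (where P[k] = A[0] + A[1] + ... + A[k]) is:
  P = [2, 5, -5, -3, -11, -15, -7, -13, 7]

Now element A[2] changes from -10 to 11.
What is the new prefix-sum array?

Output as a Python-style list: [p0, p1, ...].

Change: A[2] -10 -> 11, delta = 21
P[k] for k < 2: unchanged (A[2] not included)
P[k] for k >= 2: shift by delta = 21
  P[0] = 2 + 0 = 2
  P[1] = 5 + 0 = 5
  P[2] = -5 + 21 = 16
  P[3] = -3 + 21 = 18
  P[4] = -11 + 21 = 10
  P[5] = -15 + 21 = 6
  P[6] = -7 + 21 = 14
  P[7] = -13 + 21 = 8
  P[8] = 7 + 21 = 28

Answer: [2, 5, 16, 18, 10, 6, 14, 8, 28]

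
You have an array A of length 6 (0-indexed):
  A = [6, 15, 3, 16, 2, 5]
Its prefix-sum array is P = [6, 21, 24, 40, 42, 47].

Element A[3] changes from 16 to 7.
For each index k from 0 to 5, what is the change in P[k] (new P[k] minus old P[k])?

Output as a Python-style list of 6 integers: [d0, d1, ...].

Answer: [0, 0, 0, -9, -9, -9]

Derivation:
Element change: A[3] 16 -> 7, delta = -9
For k < 3: P[k] unchanged, delta_P[k] = 0
For k >= 3: P[k] shifts by exactly -9
Delta array: [0, 0, 0, -9, -9, -9]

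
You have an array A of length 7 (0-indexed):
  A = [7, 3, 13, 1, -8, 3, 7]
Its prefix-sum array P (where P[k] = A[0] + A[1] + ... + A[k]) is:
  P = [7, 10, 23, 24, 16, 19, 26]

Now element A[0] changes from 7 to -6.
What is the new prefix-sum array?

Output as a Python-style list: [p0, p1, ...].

Change: A[0] 7 -> -6, delta = -13
P[k] for k < 0: unchanged (A[0] not included)
P[k] for k >= 0: shift by delta = -13
  P[0] = 7 + -13 = -6
  P[1] = 10 + -13 = -3
  P[2] = 23 + -13 = 10
  P[3] = 24 + -13 = 11
  P[4] = 16 + -13 = 3
  P[5] = 19 + -13 = 6
  P[6] = 26 + -13 = 13

Answer: [-6, -3, 10, 11, 3, 6, 13]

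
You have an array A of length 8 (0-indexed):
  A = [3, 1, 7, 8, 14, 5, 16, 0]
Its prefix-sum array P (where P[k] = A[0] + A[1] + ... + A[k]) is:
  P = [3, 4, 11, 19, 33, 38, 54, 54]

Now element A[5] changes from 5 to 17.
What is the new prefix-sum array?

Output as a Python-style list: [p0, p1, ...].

Answer: [3, 4, 11, 19, 33, 50, 66, 66]

Derivation:
Change: A[5] 5 -> 17, delta = 12
P[k] for k < 5: unchanged (A[5] not included)
P[k] for k >= 5: shift by delta = 12
  P[0] = 3 + 0 = 3
  P[1] = 4 + 0 = 4
  P[2] = 11 + 0 = 11
  P[3] = 19 + 0 = 19
  P[4] = 33 + 0 = 33
  P[5] = 38 + 12 = 50
  P[6] = 54 + 12 = 66
  P[7] = 54 + 12 = 66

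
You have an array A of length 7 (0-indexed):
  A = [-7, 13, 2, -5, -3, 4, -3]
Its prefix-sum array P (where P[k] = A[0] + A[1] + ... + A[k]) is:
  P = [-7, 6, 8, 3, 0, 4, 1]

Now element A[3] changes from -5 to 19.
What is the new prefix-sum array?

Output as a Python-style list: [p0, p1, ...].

Change: A[3] -5 -> 19, delta = 24
P[k] for k < 3: unchanged (A[3] not included)
P[k] for k >= 3: shift by delta = 24
  P[0] = -7 + 0 = -7
  P[1] = 6 + 0 = 6
  P[2] = 8 + 0 = 8
  P[3] = 3 + 24 = 27
  P[4] = 0 + 24 = 24
  P[5] = 4 + 24 = 28
  P[6] = 1 + 24 = 25

Answer: [-7, 6, 8, 27, 24, 28, 25]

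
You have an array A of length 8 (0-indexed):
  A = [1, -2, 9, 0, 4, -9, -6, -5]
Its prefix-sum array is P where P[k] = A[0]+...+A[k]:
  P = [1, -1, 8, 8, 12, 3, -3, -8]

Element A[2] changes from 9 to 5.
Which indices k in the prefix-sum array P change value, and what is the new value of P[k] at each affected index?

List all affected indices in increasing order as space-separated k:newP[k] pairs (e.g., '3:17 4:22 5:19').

Answer: 2:4 3:4 4:8 5:-1 6:-7 7:-12

Derivation:
P[k] = A[0] + ... + A[k]
P[k] includes A[2] iff k >= 2
Affected indices: 2, 3, ..., 7; delta = -4
  P[2]: 8 + -4 = 4
  P[3]: 8 + -4 = 4
  P[4]: 12 + -4 = 8
  P[5]: 3 + -4 = -1
  P[6]: -3 + -4 = -7
  P[7]: -8 + -4 = -12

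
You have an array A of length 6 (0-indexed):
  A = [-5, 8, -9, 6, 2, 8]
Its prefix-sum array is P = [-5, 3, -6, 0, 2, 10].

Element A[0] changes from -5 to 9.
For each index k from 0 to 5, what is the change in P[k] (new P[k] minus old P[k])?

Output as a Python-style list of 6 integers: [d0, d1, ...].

Element change: A[0] -5 -> 9, delta = 14
For k < 0: P[k] unchanged, delta_P[k] = 0
For k >= 0: P[k] shifts by exactly 14
Delta array: [14, 14, 14, 14, 14, 14]

Answer: [14, 14, 14, 14, 14, 14]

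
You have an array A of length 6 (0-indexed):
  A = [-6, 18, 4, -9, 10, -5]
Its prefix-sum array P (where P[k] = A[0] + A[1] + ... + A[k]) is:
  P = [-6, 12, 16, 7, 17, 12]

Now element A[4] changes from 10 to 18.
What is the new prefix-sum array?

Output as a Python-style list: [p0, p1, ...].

Answer: [-6, 12, 16, 7, 25, 20]

Derivation:
Change: A[4] 10 -> 18, delta = 8
P[k] for k < 4: unchanged (A[4] not included)
P[k] for k >= 4: shift by delta = 8
  P[0] = -6 + 0 = -6
  P[1] = 12 + 0 = 12
  P[2] = 16 + 0 = 16
  P[3] = 7 + 0 = 7
  P[4] = 17 + 8 = 25
  P[5] = 12 + 8 = 20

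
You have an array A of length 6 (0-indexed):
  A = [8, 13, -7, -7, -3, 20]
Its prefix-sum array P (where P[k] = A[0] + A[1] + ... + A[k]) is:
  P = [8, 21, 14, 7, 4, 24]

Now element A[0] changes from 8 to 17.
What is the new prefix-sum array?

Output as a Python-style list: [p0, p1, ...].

Change: A[0] 8 -> 17, delta = 9
P[k] for k < 0: unchanged (A[0] not included)
P[k] for k >= 0: shift by delta = 9
  P[0] = 8 + 9 = 17
  P[1] = 21 + 9 = 30
  P[2] = 14 + 9 = 23
  P[3] = 7 + 9 = 16
  P[4] = 4 + 9 = 13
  P[5] = 24 + 9 = 33

Answer: [17, 30, 23, 16, 13, 33]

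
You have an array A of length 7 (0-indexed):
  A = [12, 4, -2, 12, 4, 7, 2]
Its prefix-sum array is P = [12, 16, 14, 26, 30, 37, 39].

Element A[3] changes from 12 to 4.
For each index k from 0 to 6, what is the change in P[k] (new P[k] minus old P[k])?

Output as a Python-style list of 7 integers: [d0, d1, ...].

Element change: A[3] 12 -> 4, delta = -8
For k < 3: P[k] unchanged, delta_P[k] = 0
For k >= 3: P[k] shifts by exactly -8
Delta array: [0, 0, 0, -8, -8, -8, -8]

Answer: [0, 0, 0, -8, -8, -8, -8]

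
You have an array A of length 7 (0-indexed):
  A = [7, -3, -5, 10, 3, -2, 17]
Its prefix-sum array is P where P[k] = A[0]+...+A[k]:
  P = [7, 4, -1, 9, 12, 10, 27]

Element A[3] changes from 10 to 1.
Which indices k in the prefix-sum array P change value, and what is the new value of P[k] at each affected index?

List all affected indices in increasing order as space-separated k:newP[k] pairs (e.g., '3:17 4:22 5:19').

Answer: 3:0 4:3 5:1 6:18

Derivation:
P[k] = A[0] + ... + A[k]
P[k] includes A[3] iff k >= 3
Affected indices: 3, 4, ..., 6; delta = -9
  P[3]: 9 + -9 = 0
  P[4]: 12 + -9 = 3
  P[5]: 10 + -9 = 1
  P[6]: 27 + -9 = 18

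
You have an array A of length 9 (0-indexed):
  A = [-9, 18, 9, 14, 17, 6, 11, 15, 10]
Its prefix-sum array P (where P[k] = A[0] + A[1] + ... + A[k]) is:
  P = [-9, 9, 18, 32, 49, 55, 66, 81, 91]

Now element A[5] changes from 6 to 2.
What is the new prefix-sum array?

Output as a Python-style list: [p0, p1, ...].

Answer: [-9, 9, 18, 32, 49, 51, 62, 77, 87]

Derivation:
Change: A[5] 6 -> 2, delta = -4
P[k] for k < 5: unchanged (A[5] not included)
P[k] for k >= 5: shift by delta = -4
  P[0] = -9 + 0 = -9
  P[1] = 9 + 0 = 9
  P[2] = 18 + 0 = 18
  P[3] = 32 + 0 = 32
  P[4] = 49 + 0 = 49
  P[5] = 55 + -4 = 51
  P[6] = 66 + -4 = 62
  P[7] = 81 + -4 = 77
  P[8] = 91 + -4 = 87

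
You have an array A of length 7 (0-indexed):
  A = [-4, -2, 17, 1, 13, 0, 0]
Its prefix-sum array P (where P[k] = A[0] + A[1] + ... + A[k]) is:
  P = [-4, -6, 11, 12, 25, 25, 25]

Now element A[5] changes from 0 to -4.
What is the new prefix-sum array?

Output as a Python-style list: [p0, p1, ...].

Answer: [-4, -6, 11, 12, 25, 21, 21]

Derivation:
Change: A[5] 0 -> -4, delta = -4
P[k] for k < 5: unchanged (A[5] not included)
P[k] for k >= 5: shift by delta = -4
  P[0] = -4 + 0 = -4
  P[1] = -6 + 0 = -6
  P[2] = 11 + 0 = 11
  P[3] = 12 + 0 = 12
  P[4] = 25 + 0 = 25
  P[5] = 25 + -4 = 21
  P[6] = 25 + -4 = 21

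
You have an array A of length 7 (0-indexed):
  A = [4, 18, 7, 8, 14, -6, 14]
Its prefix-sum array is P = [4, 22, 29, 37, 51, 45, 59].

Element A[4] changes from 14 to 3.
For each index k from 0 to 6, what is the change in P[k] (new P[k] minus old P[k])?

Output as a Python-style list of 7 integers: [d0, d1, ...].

Answer: [0, 0, 0, 0, -11, -11, -11]

Derivation:
Element change: A[4] 14 -> 3, delta = -11
For k < 4: P[k] unchanged, delta_P[k] = 0
For k >= 4: P[k] shifts by exactly -11
Delta array: [0, 0, 0, 0, -11, -11, -11]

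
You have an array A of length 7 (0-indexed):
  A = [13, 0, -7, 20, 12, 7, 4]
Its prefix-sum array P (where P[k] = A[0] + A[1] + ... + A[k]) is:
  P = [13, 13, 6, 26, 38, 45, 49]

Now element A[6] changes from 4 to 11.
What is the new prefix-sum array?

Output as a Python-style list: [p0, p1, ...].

Answer: [13, 13, 6, 26, 38, 45, 56]

Derivation:
Change: A[6] 4 -> 11, delta = 7
P[k] for k < 6: unchanged (A[6] not included)
P[k] for k >= 6: shift by delta = 7
  P[0] = 13 + 0 = 13
  P[1] = 13 + 0 = 13
  P[2] = 6 + 0 = 6
  P[3] = 26 + 0 = 26
  P[4] = 38 + 0 = 38
  P[5] = 45 + 0 = 45
  P[6] = 49 + 7 = 56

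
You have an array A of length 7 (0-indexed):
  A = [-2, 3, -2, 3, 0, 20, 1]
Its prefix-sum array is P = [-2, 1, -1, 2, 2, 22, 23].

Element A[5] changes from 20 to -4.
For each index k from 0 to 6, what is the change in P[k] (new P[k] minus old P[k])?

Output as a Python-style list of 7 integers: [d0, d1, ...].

Answer: [0, 0, 0, 0, 0, -24, -24]

Derivation:
Element change: A[5] 20 -> -4, delta = -24
For k < 5: P[k] unchanged, delta_P[k] = 0
For k >= 5: P[k] shifts by exactly -24
Delta array: [0, 0, 0, 0, 0, -24, -24]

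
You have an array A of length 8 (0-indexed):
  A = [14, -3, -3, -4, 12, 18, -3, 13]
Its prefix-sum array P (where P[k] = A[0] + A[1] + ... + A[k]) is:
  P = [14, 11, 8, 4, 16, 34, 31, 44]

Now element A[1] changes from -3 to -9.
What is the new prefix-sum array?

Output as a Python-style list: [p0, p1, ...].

Change: A[1] -3 -> -9, delta = -6
P[k] for k < 1: unchanged (A[1] not included)
P[k] for k >= 1: shift by delta = -6
  P[0] = 14 + 0 = 14
  P[1] = 11 + -6 = 5
  P[2] = 8 + -6 = 2
  P[3] = 4 + -6 = -2
  P[4] = 16 + -6 = 10
  P[5] = 34 + -6 = 28
  P[6] = 31 + -6 = 25
  P[7] = 44 + -6 = 38

Answer: [14, 5, 2, -2, 10, 28, 25, 38]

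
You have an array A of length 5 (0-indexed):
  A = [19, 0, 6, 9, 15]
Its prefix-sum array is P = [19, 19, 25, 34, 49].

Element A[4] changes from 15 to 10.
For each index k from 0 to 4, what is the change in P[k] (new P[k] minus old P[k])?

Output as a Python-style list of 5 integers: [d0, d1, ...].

Answer: [0, 0, 0, 0, -5]

Derivation:
Element change: A[4] 15 -> 10, delta = -5
For k < 4: P[k] unchanged, delta_P[k] = 0
For k >= 4: P[k] shifts by exactly -5
Delta array: [0, 0, 0, 0, -5]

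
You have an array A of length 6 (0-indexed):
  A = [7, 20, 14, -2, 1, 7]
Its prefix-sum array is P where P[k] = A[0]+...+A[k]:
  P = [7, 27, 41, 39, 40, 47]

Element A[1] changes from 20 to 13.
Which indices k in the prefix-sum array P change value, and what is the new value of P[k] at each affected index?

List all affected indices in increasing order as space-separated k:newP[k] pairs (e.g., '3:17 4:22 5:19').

Answer: 1:20 2:34 3:32 4:33 5:40

Derivation:
P[k] = A[0] + ... + A[k]
P[k] includes A[1] iff k >= 1
Affected indices: 1, 2, ..., 5; delta = -7
  P[1]: 27 + -7 = 20
  P[2]: 41 + -7 = 34
  P[3]: 39 + -7 = 32
  P[4]: 40 + -7 = 33
  P[5]: 47 + -7 = 40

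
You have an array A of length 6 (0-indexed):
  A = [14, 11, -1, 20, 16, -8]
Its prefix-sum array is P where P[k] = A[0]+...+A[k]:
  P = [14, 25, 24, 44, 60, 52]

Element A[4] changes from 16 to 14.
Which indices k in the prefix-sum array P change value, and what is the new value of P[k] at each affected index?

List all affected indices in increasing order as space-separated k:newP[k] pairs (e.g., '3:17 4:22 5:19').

P[k] = A[0] + ... + A[k]
P[k] includes A[4] iff k >= 4
Affected indices: 4, 5, ..., 5; delta = -2
  P[4]: 60 + -2 = 58
  P[5]: 52 + -2 = 50

Answer: 4:58 5:50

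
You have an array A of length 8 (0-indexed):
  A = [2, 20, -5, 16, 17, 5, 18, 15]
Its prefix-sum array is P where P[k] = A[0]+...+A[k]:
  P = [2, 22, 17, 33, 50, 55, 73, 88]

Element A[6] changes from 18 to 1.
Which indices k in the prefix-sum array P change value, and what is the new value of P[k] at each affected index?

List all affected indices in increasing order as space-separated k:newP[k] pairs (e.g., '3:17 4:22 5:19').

P[k] = A[0] + ... + A[k]
P[k] includes A[6] iff k >= 6
Affected indices: 6, 7, ..., 7; delta = -17
  P[6]: 73 + -17 = 56
  P[7]: 88 + -17 = 71

Answer: 6:56 7:71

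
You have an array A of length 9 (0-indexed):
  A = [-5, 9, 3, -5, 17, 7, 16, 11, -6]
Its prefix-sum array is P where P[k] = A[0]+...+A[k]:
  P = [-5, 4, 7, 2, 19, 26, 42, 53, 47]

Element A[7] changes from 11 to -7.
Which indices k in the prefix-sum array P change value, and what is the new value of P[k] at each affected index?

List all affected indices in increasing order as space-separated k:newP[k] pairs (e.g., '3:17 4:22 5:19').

P[k] = A[0] + ... + A[k]
P[k] includes A[7] iff k >= 7
Affected indices: 7, 8, ..., 8; delta = -18
  P[7]: 53 + -18 = 35
  P[8]: 47 + -18 = 29

Answer: 7:35 8:29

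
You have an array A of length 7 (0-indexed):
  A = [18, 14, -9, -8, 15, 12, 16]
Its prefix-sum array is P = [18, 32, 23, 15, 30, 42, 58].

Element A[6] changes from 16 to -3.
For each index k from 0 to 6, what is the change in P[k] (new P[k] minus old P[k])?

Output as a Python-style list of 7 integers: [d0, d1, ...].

Answer: [0, 0, 0, 0, 0, 0, -19]

Derivation:
Element change: A[6] 16 -> -3, delta = -19
For k < 6: P[k] unchanged, delta_P[k] = 0
For k >= 6: P[k] shifts by exactly -19
Delta array: [0, 0, 0, 0, 0, 0, -19]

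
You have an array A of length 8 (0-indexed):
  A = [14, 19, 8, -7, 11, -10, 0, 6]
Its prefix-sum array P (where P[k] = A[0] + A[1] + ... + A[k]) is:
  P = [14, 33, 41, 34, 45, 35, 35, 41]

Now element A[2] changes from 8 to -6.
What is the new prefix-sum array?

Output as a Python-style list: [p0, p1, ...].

Answer: [14, 33, 27, 20, 31, 21, 21, 27]

Derivation:
Change: A[2] 8 -> -6, delta = -14
P[k] for k < 2: unchanged (A[2] not included)
P[k] for k >= 2: shift by delta = -14
  P[0] = 14 + 0 = 14
  P[1] = 33 + 0 = 33
  P[2] = 41 + -14 = 27
  P[3] = 34 + -14 = 20
  P[4] = 45 + -14 = 31
  P[5] = 35 + -14 = 21
  P[6] = 35 + -14 = 21
  P[7] = 41 + -14 = 27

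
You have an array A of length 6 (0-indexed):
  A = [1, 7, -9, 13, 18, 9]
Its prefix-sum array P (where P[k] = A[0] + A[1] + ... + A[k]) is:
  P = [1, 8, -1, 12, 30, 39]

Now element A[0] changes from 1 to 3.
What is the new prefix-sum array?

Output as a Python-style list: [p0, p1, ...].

Answer: [3, 10, 1, 14, 32, 41]

Derivation:
Change: A[0] 1 -> 3, delta = 2
P[k] for k < 0: unchanged (A[0] not included)
P[k] for k >= 0: shift by delta = 2
  P[0] = 1 + 2 = 3
  P[1] = 8 + 2 = 10
  P[2] = -1 + 2 = 1
  P[3] = 12 + 2 = 14
  P[4] = 30 + 2 = 32
  P[5] = 39 + 2 = 41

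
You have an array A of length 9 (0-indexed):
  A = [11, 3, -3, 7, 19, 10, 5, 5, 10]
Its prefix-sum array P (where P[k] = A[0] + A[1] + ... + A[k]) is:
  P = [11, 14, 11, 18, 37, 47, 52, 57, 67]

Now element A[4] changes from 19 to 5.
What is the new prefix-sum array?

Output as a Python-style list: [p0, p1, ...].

Answer: [11, 14, 11, 18, 23, 33, 38, 43, 53]

Derivation:
Change: A[4] 19 -> 5, delta = -14
P[k] for k < 4: unchanged (A[4] not included)
P[k] for k >= 4: shift by delta = -14
  P[0] = 11 + 0 = 11
  P[1] = 14 + 0 = 14
  P[2] = 11 + 0 = 11
  P[3] = 18 + 0 = 18
  P[4] = 37 + -14 = 23
  P[5] = 47 + -14 = 33
  P[6] = 52 + -14 = 38
  P[7] = 57 + -14 = 43
  P[8] = 67 + -14 = 53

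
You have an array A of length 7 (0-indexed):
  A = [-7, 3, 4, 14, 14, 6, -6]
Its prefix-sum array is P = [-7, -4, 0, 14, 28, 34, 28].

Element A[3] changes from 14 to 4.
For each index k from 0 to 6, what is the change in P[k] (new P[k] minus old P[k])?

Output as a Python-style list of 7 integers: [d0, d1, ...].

Answer: [0, 0, 0, -10, -10, -10, -10]

Derivation:
Element change: A[3] 14 -> 4, delta = -10
For k < 3: P[k] unchanged, delta_P[k] = 0
For k >= 3: P[k] shifts by exactly -10
Delta array: [0, 0, 0, -10, -10, -10, -10]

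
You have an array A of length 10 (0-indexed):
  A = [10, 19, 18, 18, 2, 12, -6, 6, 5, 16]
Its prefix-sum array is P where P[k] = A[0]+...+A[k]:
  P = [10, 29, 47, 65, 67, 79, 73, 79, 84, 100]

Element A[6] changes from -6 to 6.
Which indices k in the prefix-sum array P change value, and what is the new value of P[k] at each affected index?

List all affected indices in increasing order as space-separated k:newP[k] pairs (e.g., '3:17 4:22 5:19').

Answer: 6:85 7:91 8:96 9:112

Derivation:
P[k] = A[0] + ... + A[k]
P[k] includes A[6] iff k >= 6
Affected indices: 6, 7, ..., 9; delta = 12
  P[6]: 73 + 12 = 85
  P[7]: 79 + 12 = 91
  P[8]: 84 + 12 = 96
  P[9]: 100 + 12 = 112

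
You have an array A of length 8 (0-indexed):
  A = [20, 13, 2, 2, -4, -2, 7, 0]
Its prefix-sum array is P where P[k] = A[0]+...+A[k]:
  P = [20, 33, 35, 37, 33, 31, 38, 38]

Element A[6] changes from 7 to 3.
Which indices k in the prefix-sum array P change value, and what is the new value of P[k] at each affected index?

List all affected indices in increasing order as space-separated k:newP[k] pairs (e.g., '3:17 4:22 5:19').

Answer: 6:34 7:34

Derivation:
P[k] = A[0] + ... + A[k]
P[k] includes A[6] iff k >= 6
Affected indices: 6, 7, ..., 7; delta = -4
  P[6]: 38 + -4 = 34
  P[7]: 38 + -4 = 34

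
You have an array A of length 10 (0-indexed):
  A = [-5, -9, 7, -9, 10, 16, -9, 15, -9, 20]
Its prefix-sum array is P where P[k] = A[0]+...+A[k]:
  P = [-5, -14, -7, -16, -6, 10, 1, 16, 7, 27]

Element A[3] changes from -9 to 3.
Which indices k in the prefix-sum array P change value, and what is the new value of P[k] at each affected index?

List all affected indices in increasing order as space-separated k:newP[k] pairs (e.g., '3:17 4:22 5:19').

Answer: 3:-4 4:6 5:22 6:13 7:28 8:19 9:39

Derivation:
P[k] = A[0] + ... + A[k]
P[k] includes A[3] iff k >= 3
Affected indices: 3, 4, ..., 9; delta = 12
  P[3]: -16 + 12 = -4
  P[4]: -6 + 12 = 6
  P[5]: 10 + 12 = 22
  P[6]: 1 + 12 = 13
  P[7]: 16 + 12 = 28
  P[8]: 7 + 12 = 19
  P[9]: 27 + 12 = 39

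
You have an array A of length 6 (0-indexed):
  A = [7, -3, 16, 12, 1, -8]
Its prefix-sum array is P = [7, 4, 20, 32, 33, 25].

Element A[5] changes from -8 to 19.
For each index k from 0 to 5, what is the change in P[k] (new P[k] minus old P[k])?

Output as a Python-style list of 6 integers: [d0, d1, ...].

Answer: [0, 0, 0, 0, 0, 27]

Derivation:
Element change: A[5] -8 -> 19, delta = 27
For k < 5: P[k] unchanged, delta_P[k] = 0
For k >= 5: P[k] shifts by exactly 27
Delta array: [0, 0, 0, 0, 0, 27]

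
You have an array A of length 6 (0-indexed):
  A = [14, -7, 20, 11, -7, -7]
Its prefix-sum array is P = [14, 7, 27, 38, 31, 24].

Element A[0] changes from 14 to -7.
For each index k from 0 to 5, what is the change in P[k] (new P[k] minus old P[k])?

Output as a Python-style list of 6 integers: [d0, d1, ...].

Answer: [-21, -21, -21, -21, -21, -21]

Derivation:
Element change: A[0] 14 -> -7, delta = -21
For k < 0: P[k] unchanged, delta_P[k] = 0
For k >= 0: P[k] shifts by exactly -21
Delta array: [-21, -21, -21, -21, -21, -21]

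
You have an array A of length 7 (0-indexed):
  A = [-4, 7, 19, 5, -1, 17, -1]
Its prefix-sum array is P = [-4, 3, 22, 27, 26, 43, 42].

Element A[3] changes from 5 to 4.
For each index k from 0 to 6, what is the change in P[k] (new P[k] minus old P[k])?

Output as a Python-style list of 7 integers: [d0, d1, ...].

Answer: [0, 0, 0, -1, -1, -1, -1]

Derivation:
Element change: A[3] 5 -> 4, delta = -1
For k < 3: P[k] unchanged, delta_P[k] = 0
For k >= 3: P[k] shifts by exactly -1
Delta array: [0, 0, 0, -1, -1, -1, -1]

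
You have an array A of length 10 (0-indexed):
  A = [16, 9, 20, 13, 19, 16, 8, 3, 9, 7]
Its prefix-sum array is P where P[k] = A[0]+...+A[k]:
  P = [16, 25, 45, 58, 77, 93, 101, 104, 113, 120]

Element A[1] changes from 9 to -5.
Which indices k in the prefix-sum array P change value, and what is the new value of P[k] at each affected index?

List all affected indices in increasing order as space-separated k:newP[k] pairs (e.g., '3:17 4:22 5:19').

P[k] = A[0] + ... + A[k]
P[k] includes A[1] iff k >= 1
Affected indices: 1, 2, ..., 9; delta = -14
  P[1]: 25 + -14 = 11
  P[2]: 45 + -14 = 31
  P[3]: 58 + -14 = 44
  P[4]: 77 + -14 = 63
  P[5]: 93 + -14 = 79
  P[6]: 101 + -14 = 87
  P[7]: 104 + -14 = 90
  P[8]: 113 + -14 = 99
  P[9]: 120 + -14 = 106

Answer: 1:11 2:31 3:44 4:63 5:79 6:87 7:90 8:99 9:106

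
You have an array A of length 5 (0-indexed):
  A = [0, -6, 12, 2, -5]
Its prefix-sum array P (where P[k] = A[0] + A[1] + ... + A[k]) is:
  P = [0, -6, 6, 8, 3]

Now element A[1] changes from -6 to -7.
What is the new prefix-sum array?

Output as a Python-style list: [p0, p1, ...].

Change: A[1] -6 -> -7, delta = -1
P[k] for k < 1: unchanged (A[1] not included)
P[k] for k >= 1: shift by delta = -1
  P[0] = 0 + 0 = 0
  P[1] = -6 + -1 = -7
  P[2] = 6 + -1 = 5
  P[3] = 8 + -1 = 7
  P[4] = 3 + -1 = 2

Answer: [0, -7, 5, 7, 2]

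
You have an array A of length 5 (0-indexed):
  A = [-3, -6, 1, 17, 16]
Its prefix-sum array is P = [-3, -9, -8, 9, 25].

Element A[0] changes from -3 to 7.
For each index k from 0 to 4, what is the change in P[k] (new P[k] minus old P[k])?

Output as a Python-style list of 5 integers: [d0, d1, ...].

Element change: A[0] -3 -> 7, delta = 10
For k < 0: P[k] unchanged, delta_P[k] = 0
For k >= 0: P[k] shifts by exactly 10
Delta array: [10, 10, 10, 10, 10]

Answer: [10, 10, 10, 10, 10]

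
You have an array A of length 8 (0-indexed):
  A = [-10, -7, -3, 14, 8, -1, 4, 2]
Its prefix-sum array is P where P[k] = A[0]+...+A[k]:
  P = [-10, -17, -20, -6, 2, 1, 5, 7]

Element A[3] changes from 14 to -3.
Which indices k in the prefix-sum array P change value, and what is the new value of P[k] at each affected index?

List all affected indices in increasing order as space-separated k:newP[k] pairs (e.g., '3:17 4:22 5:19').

Answer: 3:-23 4:-15 5:-16 6:-12 7:-10

Derivation:
P[k] = A[0] + ... + A[k]
P[k] includes A[3] iff k >= 3
Affected indices: 3, 4, ..., 7; delta = -17
  P[3]: -6 + -17 = -23
  P[4]: 2 + -17 = -15
  P[5]: 1 + -17 = -16
  P[6]: 5 + -17 = -12
  P[7]: 7 + -17 = -10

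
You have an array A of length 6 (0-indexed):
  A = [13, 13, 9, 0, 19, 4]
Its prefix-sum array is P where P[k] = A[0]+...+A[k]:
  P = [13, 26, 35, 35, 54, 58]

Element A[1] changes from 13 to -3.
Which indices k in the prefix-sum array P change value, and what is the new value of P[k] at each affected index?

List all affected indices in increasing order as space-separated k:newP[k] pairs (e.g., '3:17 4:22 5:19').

P[k] = A[0] + ... + A[k]
P[k] includes A[1] iff k >= 1
Affected indices: 1, 2, ..., 5; delta = -16
  P[1]: 26 + -16 = 10
  P[2]: 35 + -16 = 19
  P[3]: 35 + -16 = 19
  P[4]: 54 + -16 = 38
  P[5]: 58 + -16 = 42

Answer: 1:10 2:19 3:19 4:38 5:42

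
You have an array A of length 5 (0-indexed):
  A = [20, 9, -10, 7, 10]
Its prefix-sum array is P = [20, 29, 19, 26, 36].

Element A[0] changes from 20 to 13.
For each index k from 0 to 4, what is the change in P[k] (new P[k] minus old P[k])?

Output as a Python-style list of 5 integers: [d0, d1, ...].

Element change: A[0] 20 -> 13, delta = -7
For k < 0: P[k] unchanged, delta_P[k] = 0
For k >= 0: P[k] shifts by exactly -7
Delta array: [-7, -7, -7, -7, -7]

Answer: [-7, -7, -7, -7, -7]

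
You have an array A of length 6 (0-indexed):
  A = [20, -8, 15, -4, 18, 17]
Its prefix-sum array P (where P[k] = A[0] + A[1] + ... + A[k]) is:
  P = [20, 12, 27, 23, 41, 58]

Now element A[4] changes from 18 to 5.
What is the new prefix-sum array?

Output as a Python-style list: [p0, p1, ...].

Answer: [20, 12, 27, 23, 28, 45]

Derivation:
Change: A[4] 18 -> 5, delta = -13
P[k] for k < 4: unchanged (A[4] not included)
P[k] for k >= 4: shift by delta = -13
  P[0] = 20 + 0 = 20
  P[1] = 12 + 0 = 12
  P[2] = 27 + 0 = 27
  P[3] = 23 + 0 = 23
  P[4] = 41 + -13 = 28
  P[5] = 58 + -13 = 45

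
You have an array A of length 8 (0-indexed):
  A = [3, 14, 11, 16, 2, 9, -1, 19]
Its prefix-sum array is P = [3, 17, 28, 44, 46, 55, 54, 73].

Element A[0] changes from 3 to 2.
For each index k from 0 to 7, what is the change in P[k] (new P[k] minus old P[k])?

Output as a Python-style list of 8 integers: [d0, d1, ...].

Element change: A[0] 3 -> 2, delta = -1
For k < 0: P[k] unchanged, delta_P[k] = 0
For k >= 0: P[k] shifts by exactly -1
Delta array: [-1, -1, -1, -1, -1, -1, -1, -1]

Answer: [-1, -1, -1, -1, -1, -1, -1, -1]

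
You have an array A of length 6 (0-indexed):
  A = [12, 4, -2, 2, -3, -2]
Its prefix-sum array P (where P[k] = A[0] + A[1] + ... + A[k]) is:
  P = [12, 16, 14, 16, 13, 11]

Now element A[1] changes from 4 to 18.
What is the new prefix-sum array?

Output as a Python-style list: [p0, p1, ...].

Change: A[1] 4 -> 18, delta = 14
P[k] for k < 1: unchanged (A[1] not included)
P[k] for k >= 1: shift by delta = 14
  P[0] = 12 + 0 = 12
  P[1] = 16 + 14 = 30
  P[2] = 14 + 14 = 28
  P[3] = 16 + 14 = 30
  P[4] = 13 + 14 = 27
  P[5] = 11 + 14 = 25

Answer: [12, 30, 28, 30, 27, 25]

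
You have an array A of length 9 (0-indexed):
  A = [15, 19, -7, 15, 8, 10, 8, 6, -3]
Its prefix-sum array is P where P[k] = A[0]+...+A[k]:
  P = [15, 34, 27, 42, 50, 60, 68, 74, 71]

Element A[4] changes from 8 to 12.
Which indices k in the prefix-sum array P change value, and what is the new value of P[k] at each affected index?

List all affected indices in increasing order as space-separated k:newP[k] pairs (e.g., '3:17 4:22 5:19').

P[k] = A[0] + ... + A[k]
P[k] includes A[4] iff k >= 4
Affected indices: 4, 5, ..., 8; delta = 4
  P[4]: 50 + 4 = 54
  P[5]: 60 + 4 = 64
  P[6]: 68 + 4 = 72
  P[7]: 74 + 4 = 78
  P[8]: 71 + 4 = 75

Answer: 4:54 5:64 6:72 7:78 8:75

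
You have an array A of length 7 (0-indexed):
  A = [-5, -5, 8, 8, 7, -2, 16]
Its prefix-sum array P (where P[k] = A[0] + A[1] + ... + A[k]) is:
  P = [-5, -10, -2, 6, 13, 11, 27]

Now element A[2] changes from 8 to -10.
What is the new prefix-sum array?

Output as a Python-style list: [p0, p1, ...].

Answer: [-5, -10, -20, -12, -5, -7, 9]

Derivation:
Change: A[2] 8 -> -10, delta = -18
P[k] for k < 2: unchanged (A[2] not included)
P[k] for k >= 2: shift by delta = -18
  P[0] = -5 + 0 = -5
  P[1] = -10 + 0 = -10
  P[2] = -2 + -18 = -20
  P[3] = 6 + -18 = -12
  P[4] = 13 + -18 = -5
  P[5] = 11 + -18 = -7
  P[6] = 27 + -18 = 9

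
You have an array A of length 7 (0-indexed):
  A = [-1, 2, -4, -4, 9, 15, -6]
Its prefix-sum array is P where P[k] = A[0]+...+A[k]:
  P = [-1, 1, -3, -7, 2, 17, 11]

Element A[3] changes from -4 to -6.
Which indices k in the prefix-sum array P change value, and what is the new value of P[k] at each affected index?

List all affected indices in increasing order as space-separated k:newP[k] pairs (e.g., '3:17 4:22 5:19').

P[k] = A[0] + ... + A[k]
P[k] includes A[3] iff k >= 3
Affected indices: 3, 4, ..., 6; delta = -2
  P[3]: -7 + -2 = -9
  P[4]: 2 + -2 = 0
  P[5]: 17 + -2 = 15
  P[6]: 11 + -2 = 9

Answer: 3:-9 4:0 5:15 6:9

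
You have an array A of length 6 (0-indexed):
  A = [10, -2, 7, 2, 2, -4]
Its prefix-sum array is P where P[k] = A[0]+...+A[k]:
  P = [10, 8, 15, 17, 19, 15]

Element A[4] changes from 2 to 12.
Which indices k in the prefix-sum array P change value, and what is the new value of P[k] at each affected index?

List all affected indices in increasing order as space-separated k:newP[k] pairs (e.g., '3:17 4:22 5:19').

P[k] = A[0] + ... + A[k]
P[k] includes A[4] iff k >= 4
Affected indices: 4, 5, ..., 5; delta = 10
  P[4]: 19 + 10 = 29
  P[5]: 15 + 10 = 25

Answer: 4:29 5:25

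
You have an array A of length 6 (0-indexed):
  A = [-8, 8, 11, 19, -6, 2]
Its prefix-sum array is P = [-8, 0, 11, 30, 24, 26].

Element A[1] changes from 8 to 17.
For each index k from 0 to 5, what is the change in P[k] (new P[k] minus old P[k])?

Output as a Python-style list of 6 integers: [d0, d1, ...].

Element change: A[1] 8 -> 17, delta = 9
For k < 1: P[k] unchanged, delta_P[k] = 0
For k >= 1: P[k] shifts by exactly 9
Delta array: [0, 9, 9, 9, 9, 9]

Answer: [0, 9, 9, 9, 9, 9]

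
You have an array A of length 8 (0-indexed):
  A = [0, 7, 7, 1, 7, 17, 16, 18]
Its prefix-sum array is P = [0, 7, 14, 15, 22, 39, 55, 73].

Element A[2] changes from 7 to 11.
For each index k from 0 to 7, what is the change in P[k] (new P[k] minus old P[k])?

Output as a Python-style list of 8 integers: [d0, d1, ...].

Answer: [0, 0, 4, 4, 4, 4, 4, 4]

Derivation:
Element change: A[2] 7 -> 11, delta = 4
For k < 2: P[k] unchanged, delta_P[k] = 0
For k >= 2: P[k] shifts by exactly 4
Delta array: [0, 0, 4, 4, 4, 4, 4, 4]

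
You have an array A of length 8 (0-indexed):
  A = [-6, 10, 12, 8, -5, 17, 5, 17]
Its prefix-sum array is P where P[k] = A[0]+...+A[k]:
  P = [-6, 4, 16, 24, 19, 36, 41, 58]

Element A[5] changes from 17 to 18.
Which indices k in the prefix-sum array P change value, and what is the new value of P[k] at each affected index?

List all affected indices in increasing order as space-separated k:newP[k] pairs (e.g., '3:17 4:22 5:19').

Answer: 5:37 6:42 7:59

Derivation:
P[k] = A[0] + ... + A[k]
P[k] includes A[5] iff k >= 5
Affected indices: 5, 6, ..., 7; delta = 1
  P[5]: 36 + 1 = 37
  P[6]: 41 + 1 = 42
  P[7]: 58 + 1 = 59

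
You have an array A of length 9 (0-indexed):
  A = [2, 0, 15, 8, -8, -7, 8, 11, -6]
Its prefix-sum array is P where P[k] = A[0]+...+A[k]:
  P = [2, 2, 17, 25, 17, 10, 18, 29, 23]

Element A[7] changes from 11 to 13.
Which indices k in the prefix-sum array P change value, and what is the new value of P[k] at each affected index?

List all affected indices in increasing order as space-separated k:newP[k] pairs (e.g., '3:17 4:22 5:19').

P[k] = A[0] + ... + A[k]
P[k] includes A[7] iff k >= 7
Affected indices: 7, 8, ..., 8; delta = 2
  P[7]: 29 + 2 = 31
  P[8]: 23 + 2 = 25

Answer: 7:31 8:25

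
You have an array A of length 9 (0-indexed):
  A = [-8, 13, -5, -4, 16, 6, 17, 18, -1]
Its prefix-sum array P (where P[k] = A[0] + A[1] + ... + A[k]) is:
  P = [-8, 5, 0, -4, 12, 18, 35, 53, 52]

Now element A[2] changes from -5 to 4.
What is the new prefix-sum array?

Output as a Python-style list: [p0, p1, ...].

Answer: [-8, 5, 9, 5, 21, 27, 44, 62, 61]

Derivation:
Change: A[2] -5 -> 4, delta = 9
P[k] for k < 2: unchanged (A[2] not included)
P[k] for k >= 2: shift by delta = 9
  P[0] = -8 + 0 = -8
  P[1] = 5 + 0 = 5
  P[2] = 0 + 9 = 9
  P[3] = -4 + 9 = 5
  P[4] = 12 + 9 = 21
  P[5] = 18 + 9 = 27
  P[6] = 35 + 9 = 44
  P[7] = 53 + 9 = 62
  P[8] = 52 + 9 = 61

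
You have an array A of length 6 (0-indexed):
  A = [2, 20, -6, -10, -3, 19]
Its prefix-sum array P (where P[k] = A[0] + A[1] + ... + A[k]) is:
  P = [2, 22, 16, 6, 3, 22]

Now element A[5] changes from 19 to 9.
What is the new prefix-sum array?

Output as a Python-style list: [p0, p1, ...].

Change: A[5] 19 -> 9, delta = -10
P[k] for k < 5: unchanged (A[5] not included)
P[k] for k >= 5: shift by delta = -10
  P[0] = 2 + 0 = 2
  P[1] = 22 + 0 = 22
  P[2] = 16 + 0 = 16
  P[3] = 6 + 0 = 6
  P[4] = 3 + 0 = 3
  P[5] = 22 + -10 = 12

Answer: [2, 22, 16, 6, 3, 12]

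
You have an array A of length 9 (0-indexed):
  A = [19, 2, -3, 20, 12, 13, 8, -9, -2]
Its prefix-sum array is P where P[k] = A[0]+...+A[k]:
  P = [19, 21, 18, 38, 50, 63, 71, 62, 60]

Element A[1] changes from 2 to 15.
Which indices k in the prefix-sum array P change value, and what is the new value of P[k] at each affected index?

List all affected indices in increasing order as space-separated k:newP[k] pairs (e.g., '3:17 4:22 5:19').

Answer: 1:34 2:31 3:51 4:63 5:76 6:84 7:75 8:73

Derivation:
P[k] = A[0] + ... + A[k]
P[k] includes A[1] iff k >= 1
Affected indices: 1, 2, ..., 8; delta = 13
  P[1]: 21 + 13 = 34
  P[2]: 18 + 13 = 31
  P[3]: 38 + 13 = 51
  P[4]: 50 + 13 = 63
  P[5]: 63 + 13 = 76
  P[6]: 71 + 13 = 84
  P[7]: 62 + 13 = 75
  P[8]: 60 + 13 = 73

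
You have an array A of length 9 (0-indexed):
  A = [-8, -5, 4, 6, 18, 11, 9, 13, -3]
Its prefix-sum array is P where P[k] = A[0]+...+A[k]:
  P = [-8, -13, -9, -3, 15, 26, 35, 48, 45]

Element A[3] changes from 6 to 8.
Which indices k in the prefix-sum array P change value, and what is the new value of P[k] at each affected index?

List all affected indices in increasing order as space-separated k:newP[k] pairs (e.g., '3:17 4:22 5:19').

Answer: 3:-1 4:17 5:28 6:37 7:50 8:47

Derivation:
P[k] = A[0] + ... + A[k]
P[k] includes A[3] iff k >= 3
Affected indices: 3, 4, ..., 8; delta = 2
  P[3]: -3 + 2 = -1
  P[4]: 15 + 2 = 17
  P[5]: 26 + 2 = 28
  P[6]: 35 + 2 = 37
  P[7]: 48 + 2 = 50
  P[8]: 45 + 2 = 47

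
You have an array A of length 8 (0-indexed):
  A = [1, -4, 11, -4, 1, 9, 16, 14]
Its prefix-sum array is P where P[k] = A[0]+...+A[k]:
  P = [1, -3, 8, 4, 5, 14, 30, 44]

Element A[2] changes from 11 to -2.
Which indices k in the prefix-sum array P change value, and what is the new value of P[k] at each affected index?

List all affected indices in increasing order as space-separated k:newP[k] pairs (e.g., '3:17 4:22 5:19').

Answer: 2:-5 3:-9 4:-8 5:1 6:17 7:31

Derivation:
P[k] = A[0] + ... + A[k]
P[k] includes A[2] iff k >= 2
Affected indices: 2, 3, ..., 7; delta = -13
  P[2]: 8 + -13 = -5
  P[3]: 4 + -13 = -9
  P[4]: 5 + -13 = -8
  P[5]: 14 + -13 = 1
  P[6]: 30 + -13 = 17
  P[7]: 44 + -13 = 31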